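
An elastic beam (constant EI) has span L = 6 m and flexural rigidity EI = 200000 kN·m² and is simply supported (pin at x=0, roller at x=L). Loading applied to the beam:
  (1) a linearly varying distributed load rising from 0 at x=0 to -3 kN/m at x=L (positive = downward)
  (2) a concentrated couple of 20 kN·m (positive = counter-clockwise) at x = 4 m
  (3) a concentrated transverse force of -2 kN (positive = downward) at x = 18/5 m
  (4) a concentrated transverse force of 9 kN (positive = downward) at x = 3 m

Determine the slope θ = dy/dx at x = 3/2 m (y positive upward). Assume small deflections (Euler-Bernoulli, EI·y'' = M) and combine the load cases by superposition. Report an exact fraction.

θ(3/2) = -1181603/19200000000 rad

Load 1 — triangular load w₀=-3 kN/m (0→w₀ over full span):
  θ_1 = -w₀(7L⁴-30L²x²+15x⁴)/(360LEI) = -(-3)·(7·6⁴-30·6²·(3/2)²+15·(3/2)⁴)/(360·6·200000) = 11943/256000000 rad
Load 2 — applied couple M₀=20 kN·m at a=4 m (b=L-a=2):
  θ_2 = (M₀x²/(2L)+C₁)/EI  [x≤a] with C₁=M₀(3b²-L²)/(6L)=-40/3 = (20·(3/2)²/(2·6)+(-40/3))/200000 = -23/480000 rad
Load 3 — point force P=-2 kN at a=18/5 m (b=L-a=12/5):
  θ_3 = -Pb(L²-b²-3x²)/(6LEI)  [x≤a] = -(-2)·(12/5)·(6²-(12/5)²-3·(3/2)²)/(6·6·200000) = 783/50000000 rad
Load 4 — point force P=9 kN at a=3 m (b=L-a=3):
  θ_4 = -Pb(L²-b²-3x²)/(6LEI)  [x≤a] = -9·3·(6²-3²-3·(3/2)²)/(6·6·200000) = -243/3200000 rad
Superposition: θ = Σ θ_i = -1181603/19200000000 rad ≈ -0.000062 rad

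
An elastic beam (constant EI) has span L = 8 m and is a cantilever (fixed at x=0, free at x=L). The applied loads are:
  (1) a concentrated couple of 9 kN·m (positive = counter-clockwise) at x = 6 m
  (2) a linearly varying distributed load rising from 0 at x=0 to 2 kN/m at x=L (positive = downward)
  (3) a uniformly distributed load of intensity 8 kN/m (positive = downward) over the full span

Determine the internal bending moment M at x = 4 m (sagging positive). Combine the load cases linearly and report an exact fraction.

M(4) = -205/3 kN·m

Load 1 — applied couple M₀=9 kN·m at a=6 m (b=L-a=2):
  M_1 = M₀  [x≤a] = 9 = 9 kN·m
Load 2 — triangular load w₀=2 kN/m (0→w₀ over full span):
  M_2 = w₀Lx/2 - w₀L²/3 - w₀x³/(6L) = 2·8·4/2 - 2·8²/3 - 2·4³/(6·8) = -40/3 kN·m
Load 3 — uniform load w=8 kN/m over full span:
  M_3 = -w(L-x)²/2 = -8·(8-4)²/2 = -64 kN·m
Superposition: M = Σ M_i = -205/3 kN·m ≈ -68.333333 kN·m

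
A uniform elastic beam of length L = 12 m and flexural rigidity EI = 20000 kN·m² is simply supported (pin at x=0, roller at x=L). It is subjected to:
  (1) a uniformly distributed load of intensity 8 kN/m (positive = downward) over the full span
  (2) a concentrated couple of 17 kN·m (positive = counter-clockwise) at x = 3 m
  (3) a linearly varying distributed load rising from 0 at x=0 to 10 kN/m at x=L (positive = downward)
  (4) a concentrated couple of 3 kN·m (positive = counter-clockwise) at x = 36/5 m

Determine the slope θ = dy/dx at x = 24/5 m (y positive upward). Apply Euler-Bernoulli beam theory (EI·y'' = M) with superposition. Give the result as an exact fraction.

Load 1 — uniform load w=8 kN/m over full span:
  θ_1 = -w(L³-6Lx²+4x³)/(24EI) = -8·(12³-6·12·(24/5)²+4·(24/5)³)/(24·20000) = -666/78125 rad
Load 2 — applied couple M₀=17 kN·m at a=3 m (b=L-a=9):
  θ_2 = (M₀x²/(2L)-M₀(x-a)+C₁)/EI  [x>a] with C₁=M₀(3b²-L²)/(6L)=187/8 = (17·(24/5)²/(2·12)-17·((24/5)-3)+(187/8))/20000 = 1819/4000000 rad
Load 3 — triangular load w₀=10 kN/m (0→w₀ over full span):
  θ_3 = -w₀(7L⁴-30L²x²+15x⁴)/(360LEI) = -10·(7·12⁴-30·12²·(24/5)²+15·(24/5)⁴)/(360·12·20000) = -969/156250 rad
Load 4 — applied couple M₀=3 kN·m at a=36/5 m (b=L-a=24/5):
  θ_4 = (M₀x²/(2L)+C₁)/EI  [x≤a] with C₁=M₀(3b²-L²)/(6L)=-78/25 = (3·(24/5)²/(2·12)+(-78/25))/20000 = -3/250000 rad
Superposition: θ = Σ θ_i = -285673/20000000 rad ≈ -0.014284 rad

θ(24/5) = -285673/20000000 rad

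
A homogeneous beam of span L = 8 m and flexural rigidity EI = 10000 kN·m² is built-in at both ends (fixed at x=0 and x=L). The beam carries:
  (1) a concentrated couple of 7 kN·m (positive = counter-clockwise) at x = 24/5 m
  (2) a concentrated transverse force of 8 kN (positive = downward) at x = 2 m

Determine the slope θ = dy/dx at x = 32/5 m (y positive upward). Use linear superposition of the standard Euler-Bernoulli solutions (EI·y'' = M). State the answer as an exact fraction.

θ(32/5) = 271/781250 rad

Load 1 — applied couple M₀=7 kN·m at a=24/5 m (b=L-a=16/5):
  θ_1 = (R_Ax²/2 - M_Ax - M₀(x-a))/EI  [x>a] with R_A=63/50, M_A=56/25 = ((63/50)·(32/5)²/2 - (56/25)·(32/5) - 7·((32/5)-(24/5)))/10000 = 21/781250 rad
Load 2 — point force P=8 kN at a=2 m (b=L-a=6):
  θ_2 = Pa²(L-x)(2bL-(3b+a)(L-x))/(2L³EI)  [x>a] = 8·2²·(8-(32/5))·(2·6·8-(3·6+2)·(8-(32/5)))/(2·8³·10000) = 1/3125 rad
Superposition: θ = Σ θ_i = 271/781250 rad ≈ 0.000347 rad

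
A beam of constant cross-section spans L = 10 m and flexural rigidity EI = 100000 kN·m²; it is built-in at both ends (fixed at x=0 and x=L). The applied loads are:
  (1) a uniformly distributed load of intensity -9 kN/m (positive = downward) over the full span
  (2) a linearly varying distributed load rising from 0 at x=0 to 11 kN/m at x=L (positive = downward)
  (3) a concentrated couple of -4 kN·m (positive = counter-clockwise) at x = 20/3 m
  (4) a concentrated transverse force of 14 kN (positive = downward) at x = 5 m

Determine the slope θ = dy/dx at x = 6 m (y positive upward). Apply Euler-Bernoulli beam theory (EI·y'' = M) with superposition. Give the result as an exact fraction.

θ(6) = -3/50000 rad

Load 1 — uniform load w=-9 kN/m over full span:
  θ_1 = -wx(L-x)(L-2x)/(12EI) = -(-9)·6·(10-6)·(10-2·6)/(12·100000) = -9/25000 rad
Load 2 — triangular load w₀=11 kN/m (0→w₀ over full span):
  θ_2 = -w₀(2x(L-x)(L-2x)(x+2L)+x²(L-x)²)/(120LEI) = -11·(2·6·(10-6)·(10-2·6)·(6+2·10)+6²·(10-6)²)/(120·10·100000) = 11/62500 rad
Load 3 — applied couple M₀=-4 kN·m at a=20/3 m (b=L-a=10/3):
  θ_3 = (R_Ax²/2 - M_Ax)/EI  [x≤a] with R_A=-8/15, M_A=-4/3 = ((-8/15)·6²/2 - (-4/3)·6)/100000 = -1/62500 rad
Load 4 — point force P=14 kN at a=5 m (b=L-a=5):
  θ_4 = Pa²(L-x)(2bL-(3b+a)(L-x))/(2L³EI)  [x>a] = 14·5²·(10-6)·(2·5·10-(3·5+5)·(10-6))/(2·10³·100000) = 7/50000 rad
Superposition: θ = Σ θ_i = -3/50000 rad ≈ -0.000060 rad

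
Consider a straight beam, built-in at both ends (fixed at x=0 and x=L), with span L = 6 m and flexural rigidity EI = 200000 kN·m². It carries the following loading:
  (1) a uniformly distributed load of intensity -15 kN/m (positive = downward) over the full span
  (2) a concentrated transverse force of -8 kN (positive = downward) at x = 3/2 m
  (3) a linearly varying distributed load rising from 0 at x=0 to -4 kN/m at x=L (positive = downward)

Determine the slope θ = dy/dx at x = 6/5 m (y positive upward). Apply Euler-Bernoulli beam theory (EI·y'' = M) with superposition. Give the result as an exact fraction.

θ(6/5) = 20241/125000000 rad

Load 1 — uniform load w=-15 kN/m over full span:
  θ_1 = -wx(L-x)(L-2x)/(12EI) = -(-15)·(6/5)·(6-(6/5))·(6-2·(6/5))/(12·200000) = 81/625000 rad
Load 2 — point force P=-8 kN at a=3/2 m (b=L-a=9/2):
  θ_2 = -Pb²x(2aL-(3a+b)x)/(2L³EI)  [x≤a] = -(-8)·(9/2)²·(6/5)·(2·(3/2)·6-(3·(3/2)+(9/2))·(6/5))/(2·6³·200000) = 81/5000000 rad
Load 3 — triangular load w₀=-4 kN/m (0→w₀ over full span):
  θ_3 = -w₀(2x(L-x)(L-2x)(x+2L)+x²(L-x)²)/(120LEI) = -(-4)·(2·(6/5)·(6-(6/5))·(6-2·(6/5))·((6/5)+2·6)+(6/5)²·(6-(6/5))²)/(120·6·200000) = 63/3906250 rad
Superposition: θ = Σ θ_i = 20241/125000000 rad ≈ 0.000162 rad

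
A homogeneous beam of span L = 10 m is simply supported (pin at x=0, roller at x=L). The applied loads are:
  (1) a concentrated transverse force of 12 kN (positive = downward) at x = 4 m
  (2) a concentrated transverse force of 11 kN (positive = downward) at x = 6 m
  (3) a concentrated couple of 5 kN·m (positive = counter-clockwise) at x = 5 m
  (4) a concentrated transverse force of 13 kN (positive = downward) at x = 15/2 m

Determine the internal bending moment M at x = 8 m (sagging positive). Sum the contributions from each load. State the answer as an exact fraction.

M(8) = 413/10 kN·m

Load 1 — point force P=12 kN at a=4 m (b=L-a=6):
  M_1 = Pa(L-x)/L  [x>a] = 12·4·(10-8)/10 = 48/5 kN·m
Load 2 — point force P=11 kN at a=6 m (b=L-a=4):
  M_2 = Pa(L-x)/L  [x>a] = 11·6·(10-8)/10 = 66/5 kN·m
Load 3 — applied couple M₀=5 kN·m at a=5 m (b=L-a=5):
  M_3 = M₀x/L - M₀  [x>a] = 5·8/10 - 5 = -1 kN·m
Load 4 — point force P=13 kN at a=15/2 m (b=L-a=5/2):
  M_4 = Pa(L-x)/L  [x>a] = 13·(15/2)·(10-8)/10 = 39/2 kN·m
Superposition: M = Σ M_i = 413/10 kN·m ≈ 41.300000 kN·m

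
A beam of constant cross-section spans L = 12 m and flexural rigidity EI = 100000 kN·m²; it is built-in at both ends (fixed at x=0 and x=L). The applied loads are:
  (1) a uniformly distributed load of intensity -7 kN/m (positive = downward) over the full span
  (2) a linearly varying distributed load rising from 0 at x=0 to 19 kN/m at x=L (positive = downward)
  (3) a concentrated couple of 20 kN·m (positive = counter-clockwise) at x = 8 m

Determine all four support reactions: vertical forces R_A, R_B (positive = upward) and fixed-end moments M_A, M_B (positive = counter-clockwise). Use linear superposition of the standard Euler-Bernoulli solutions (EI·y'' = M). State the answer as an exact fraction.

Load 1 — uniform load w=-7 kN/m over full span:
  R_A = wL/2 = (-7)·12/2 = -42 kN
  M_A = wL²/12 = (-7)·12²/12 = -84 kN·m
  R_B = wL/2 = (-7)·12/2 = -42 kN
  M_B = -wL²/12 = -(-7)·12²/12 = 84 kN·m
Load 2 — triangular load w₀=19 kN/m (0→w₀ over full span):
  R_A = 3w₀L/20 = 3·19·12/20 = 171/5 kN
  M_A = w₀L²/30 = 19·12²/30 = 456/5 kN·m
  R_B = 7w₀L/20 = 7·19·12/20 = 399/5 kN
  M_B = -w₀L²/20 = -19·12²/20 = -684/5 kN·m
Load 3 — applied couple M₀=20 kN·m at a=8 m (b=L-a=4):
  R_A = 6M₀ab/L³ = 6·20·8·4/12³ = 20/9 kN
  M_A = M₀b(2a-b)/L² = 20·4·(2·8-4)/12² = 20/3 kN·m
  R_B = -6M₀ab/L³ = -6·20·8·4/12³ = -20/9 kN
  M_B = M₀a(2b-a)/L² = 20·8·(2·4-8)/12² = 0 kN·m
Superposition: R_A = -251/45 kN, M_A = 208/15 kN·m, R_B = 1601/45 kN, M_B = -264/5 kN·m

R_A = -251/45 kN, M_A = 208/15 kN·m, R_B = 1601/45 kN, M_B = -264/5 kN·m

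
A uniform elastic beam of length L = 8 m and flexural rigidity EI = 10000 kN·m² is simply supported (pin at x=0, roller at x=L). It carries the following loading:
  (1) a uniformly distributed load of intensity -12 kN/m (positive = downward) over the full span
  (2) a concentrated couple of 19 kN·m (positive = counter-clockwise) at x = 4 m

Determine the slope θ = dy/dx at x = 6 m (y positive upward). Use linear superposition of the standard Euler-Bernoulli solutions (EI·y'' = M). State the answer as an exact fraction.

θ(6) = -2131/120000 rad

Load 1 — uniform load w=-12 kN/m over full span:
  θ_1 = -w(L³-6Lx²+4x³)/(24EI) = -(-12)·(8³-6·8·6²+4·6³)/(24·10000) = -11/625 rad
Load 2 — applied couple M₀=19 kN·m at a=4 m (b=L-a=4):
  θ_2 = (M₀x²/(2L)-M₀(x-a)+C₁)/EI  [x>a] with C₁=M₀(3b²-L²)/(6L)=-19/3 = (19·6²/(2·8)-19·(6-4)+(-19/3))/10000 = -19/120000 rad
Superposition: θ = Σ θ_i = -2131/120000 rad ≈ -0.017758 rad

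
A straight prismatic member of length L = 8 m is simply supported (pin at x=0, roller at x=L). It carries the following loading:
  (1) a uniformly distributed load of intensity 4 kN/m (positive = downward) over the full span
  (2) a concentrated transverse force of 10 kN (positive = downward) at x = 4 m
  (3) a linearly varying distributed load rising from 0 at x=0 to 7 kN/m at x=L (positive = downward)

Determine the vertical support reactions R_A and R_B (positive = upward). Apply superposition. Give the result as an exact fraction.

Load 1 — uniform load w=4 kN/m over full span:
  R_A = wL/2 = 4·8/2 = 16 kN
  R_B = wL/2 = 4·8/2 = 16 kN
Load 2 — point force P=10 kN at a=4 m (b=L-a=4):
  R_A = Pb/L = 10·4/8 = 5 kN
  R_B = Pa/L = 10·4/8 = 5 kN
Load 3 — triangular load w₀=7 kN/m (0→w₀ over full span):
  R_A = w₀L/6 = 7·8/6 = 28/3 kN
  R_B = w₀L/3 = 7·8/3 = 56/3 kN
Superposition: R_A = 91/3 kN, R_B = 119/3 kN

R_A = 91/3 kN, R_B = 119/3 kN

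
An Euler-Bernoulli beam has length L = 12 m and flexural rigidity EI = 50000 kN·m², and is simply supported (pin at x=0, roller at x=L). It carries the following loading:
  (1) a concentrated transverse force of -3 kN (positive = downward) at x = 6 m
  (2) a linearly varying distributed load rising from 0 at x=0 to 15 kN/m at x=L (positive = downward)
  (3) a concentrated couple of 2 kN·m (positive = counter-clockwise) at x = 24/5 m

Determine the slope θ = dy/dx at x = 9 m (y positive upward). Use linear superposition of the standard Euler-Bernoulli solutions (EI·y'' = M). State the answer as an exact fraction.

Load 1 — point force P=-3 kN at a=6 m (b=L-a=6):
  θ_1 = -Pa(2L²-6Lx+3x²+a²)/(6LEI)  [x>a] = -(-3)·6·(2·12²-6·12·9+3·9²+6²)/(6·12·50000) = -81/200000 rad
Load 2 — triangular load w₀=15 kN/m (0→w₀ over full span):
  θ_2 = -w₀(7L⁴-30L²x²+15x⁴)/(360LEI) = -15·(7·12⁴-30·12²·9²+15·9⁴)/(360·12·50000) = 11817/1600000 rad
Load 3 — applied couple M₀=2 kN·m at a=24/5 m (b=L-a=36/5):
  θ_3 = (M₀x²/(2L)-M₀(x-a)+C₁)/EI  [x>a] with C₁=M₀(3b²-L²)/(6L)=8/25 = (2·9²/(2·12)-2·(9-(24/5))+(8/25))/50000 = -133/5000000 rad
Superposition: θ = Σ θ_i = 278161/40000000 rad ≈ 0.006954 rad

θ(9) = 278161/40000000 rad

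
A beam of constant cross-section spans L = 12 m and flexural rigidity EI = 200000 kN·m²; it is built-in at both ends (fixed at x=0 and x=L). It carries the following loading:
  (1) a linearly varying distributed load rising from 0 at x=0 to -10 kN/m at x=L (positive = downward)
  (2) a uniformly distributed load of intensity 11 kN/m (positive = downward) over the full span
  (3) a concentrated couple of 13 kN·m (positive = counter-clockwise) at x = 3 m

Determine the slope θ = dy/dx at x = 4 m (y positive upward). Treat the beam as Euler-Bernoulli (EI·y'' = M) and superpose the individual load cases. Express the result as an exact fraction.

θ(4) = -971/3600000 rad

Load 1 — triangular load w₀=-10 kN/m (0→w₀ over full span):
  θ_1 = -w₀(2x(L-x)(L-2x)(x+2L)+x²(L-x)²)/(120LEI) = -(-10)·(2·4·(12-4)·(12-2·4)·(4+2·12)+4²·(12-4)²)/(120·12·200000) = 8/28125 rad
Load 2 — uniform load w=11 kN/m over full span:
  θ_2 = -wx(L-x)(L-2x)/(12EI) = -11·4·(12-4)·(12-2·4)/(12·200000) = -11/18750 rad
Load 3 — applied couple M₀=13 kN·m at a=3 m (b=L-a=9):
  θ_3 = (R_Ax²/2 - M_Ax - M₀(x-a))/EI  [x>a] with R_A=39/32, M_A=-39/16 = ((39/32)·4²/2 - (-39/16)·4 - 13·(4-3))/200000 = 13/400000 rad
Superposition: θ = Σ θ_i = -971/3600000 rad ≈ -0.000270 rad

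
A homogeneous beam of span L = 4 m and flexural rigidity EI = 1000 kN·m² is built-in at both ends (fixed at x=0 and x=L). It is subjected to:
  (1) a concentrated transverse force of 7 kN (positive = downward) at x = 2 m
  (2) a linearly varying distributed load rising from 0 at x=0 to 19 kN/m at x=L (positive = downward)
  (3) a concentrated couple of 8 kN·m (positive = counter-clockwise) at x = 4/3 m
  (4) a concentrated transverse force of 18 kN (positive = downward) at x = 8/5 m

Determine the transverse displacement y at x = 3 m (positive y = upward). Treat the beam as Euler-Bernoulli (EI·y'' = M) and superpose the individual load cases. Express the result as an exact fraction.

y(3) = -9499/1440000 m

Load 1 — point force P=7 kN at a=2 m (b=L-a=2):
  y_1 = -Pa²(L-x)²(3bL-(3b+a)(L-x))/(6L³EI)  [x>a] = -7·2²·(4-3)²·(3·2·4-(3·2+2)·(4-3))/(6·4³·1000) = -7/6000 m
Load 2 — triangular load w₀=19 kN/m (0→w₀ over full span):
  y_2 = -w₀x²(L-x)²(x+2L)/(120LEI) = -19·3²·(4-3)²·(3+2·4)/(120·4·1000) = -627/160000 m
Load 3 — applied couple M₀=8 kN·m at a=4/3 m (b=L-a=8/3):
  y_3 = (R_Ax³/6 - M_Ax²/2 - M₀(x-a)²/2)/EI  [x>a] with R_A=8/3, M_A=0 = ((8/3)·3³/6 - 0·3²/2 - 8·(3-(4/3))²/2)/1000 = 1/1125 m
Load 4 — point force P=18 kN at a=8/5 m (b=L-a=12/5):
  y_4 = -Pa²(L-x)²(3bL-(3b+a)(L-x))/(6L³EI)  [x>a] = -18·(8/5)²·(4-3)²·(3·(12/5)·4-(3·(12/5)+(8/5))·(4-3))/(6·4³·1000) = -3/1250 m
Superposition: y = Σ y_i = -9499/1440000 m ≈ -0.006597 m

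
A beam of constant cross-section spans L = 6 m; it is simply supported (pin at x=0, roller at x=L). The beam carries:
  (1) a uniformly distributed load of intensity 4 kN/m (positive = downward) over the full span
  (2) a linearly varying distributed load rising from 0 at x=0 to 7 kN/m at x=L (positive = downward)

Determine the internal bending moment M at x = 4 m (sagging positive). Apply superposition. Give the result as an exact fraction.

Load 1 — uniform load w=4 kN/m over full span:
  M_1 = wx(L-x)/2 = 4·4·(6-4)/2 = 16 kN·m
Load 2 — triangular load w₀=7 kN/m (0→w₀ over full span):
  M_2 = w₀Lx/6 - w₀x³/(6L) = 7·6·4/6 - 7·4³/(6·6) = 140/9 kN·m
Superposition: M = Σ M_i = 284/9 kN·m ≈ 31.555556 kN·m

M(4) = 284/9 kN·m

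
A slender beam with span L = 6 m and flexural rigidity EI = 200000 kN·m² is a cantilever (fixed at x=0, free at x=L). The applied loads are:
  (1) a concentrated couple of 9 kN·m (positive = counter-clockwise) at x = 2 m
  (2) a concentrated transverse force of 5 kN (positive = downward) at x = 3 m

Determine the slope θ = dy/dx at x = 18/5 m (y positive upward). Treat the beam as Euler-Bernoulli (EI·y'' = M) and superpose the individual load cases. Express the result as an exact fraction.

θ(18/5) = -9/400000 rad

Load 1 — applied couple M₀=9 kN·m at a=2 m (b=L-a=4):
  θ_1 = M₀a/EI  [x>a] = 9·2/200000 = 9/100000 rad
Load 2 — point force P=5 kN at a=3 m (b=L-a=3):
  θ_2 = -Pa²/(2EI)  [x>a] = -5·3²/(2·200000) = -9/80000 rad
Superposition: θ = Σ θ_i = -9/400000 rad ≈ -0.000023 rad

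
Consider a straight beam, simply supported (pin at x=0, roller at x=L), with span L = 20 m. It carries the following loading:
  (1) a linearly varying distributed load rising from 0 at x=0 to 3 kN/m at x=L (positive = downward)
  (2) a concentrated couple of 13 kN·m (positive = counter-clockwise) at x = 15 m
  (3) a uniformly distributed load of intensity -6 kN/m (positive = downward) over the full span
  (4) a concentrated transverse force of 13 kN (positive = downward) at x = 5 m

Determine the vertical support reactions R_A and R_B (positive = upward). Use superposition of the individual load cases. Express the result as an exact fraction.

R_A = -198/5 kN, R_B = -187/5 kN

Load 1 — triangular load w₀=3 kN/m (0→w₀ over full span):
  R_A = w₀L/6 = 3·20/6 = 10 kN
  R_B = w₀L/3 = 3·20/3 = 20 kN
Load 2 — applied couple M₀=13 kN·m at a=15 m (b=L-a=5):
  R_A = M₀/L = 13/20 kN
  R_B = -M₀/L = -13/20 kN
Load 3 — uniform load w=-6 kN/m over full span:
  R_A = wL/2 = (-6)·20/2 = -60 kN
  R_B = wL/2 = (-6)·20/2 = -60 kN
Load 4 — point force P=13 kN at a=5 m (b=L-a=15):
  R_A = Pb/L = 13·15/20 = 39/4 kN
  R_B = Pa/L = 13·5/20 = 13/4 kN
Superposition: R_A = -198/5 kN, R_B = -187/5 kN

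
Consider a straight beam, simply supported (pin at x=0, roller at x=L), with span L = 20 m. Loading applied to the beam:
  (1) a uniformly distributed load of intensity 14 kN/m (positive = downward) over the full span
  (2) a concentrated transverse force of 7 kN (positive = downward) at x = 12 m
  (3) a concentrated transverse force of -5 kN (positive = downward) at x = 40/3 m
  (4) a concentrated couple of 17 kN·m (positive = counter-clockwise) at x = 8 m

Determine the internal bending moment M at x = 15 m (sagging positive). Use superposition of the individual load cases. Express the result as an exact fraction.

Load 1 — uniform load w=14 kN/m over full span:
  M_1 = wx(L-x)/2 = 14·15·(20-15)/2 = 525 kN·m
Load 2 — point force P=7 kN at a=12 m (b=L-a=8):
  M_2 = Pa(L-x)/L  [x>a] = 7·12·(20-15)/20 = 21 kN·m
Load 3 — point force P=-5 kN at a=40/3 m (b=L-a=20/3):
  M_3 = Pa(L-x)/L  [x>a] = (-5)·(40/3)·(20-15)/20 = -50/3 kN·m
Load 4 — applied couple M₀=17 kN·m at a=8 m (b=L-a=12):
  M_4 = M₀x/L - M₀  [x>a] = 17·15/20 - 17 = -17/4 kN·m
Superposition: M = Σ M_i = 6301/12 kN·m ≈ 525.083333 kN·m

M(15) = 6301/12 kN·m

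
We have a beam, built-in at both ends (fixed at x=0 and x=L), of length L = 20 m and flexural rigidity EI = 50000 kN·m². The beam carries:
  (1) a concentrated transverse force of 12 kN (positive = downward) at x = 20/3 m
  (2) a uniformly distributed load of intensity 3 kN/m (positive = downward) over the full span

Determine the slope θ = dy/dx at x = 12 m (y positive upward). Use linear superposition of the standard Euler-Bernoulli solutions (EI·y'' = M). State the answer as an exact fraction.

θ(12) = 26/9375 rad

Load 1 — point force P=12 kN at a=20/3 m (b=L-a=40/3):
  θ_1 = Pa²(L-x)(2bL-(3b+a)(L-x))/(2L³EI)  [x>a] = 12·(20/3)²·(20-12)·(2·(40/3)·20-(3·(40/3)+(20/3))·(20-12))/(2·20³·50000) = 8/9375 rad
Load 2 — uniform load w=3 kN/m over full span:
  θ_2 = -wx(L-x)(L-2x)/(12EI) = -3·12·(20-12)·(20-2·12)/(12·50000) = 6/3125 rad
Superposition: θ = Σ θ_i = 26/9375 rad ≈ 0.002773 rad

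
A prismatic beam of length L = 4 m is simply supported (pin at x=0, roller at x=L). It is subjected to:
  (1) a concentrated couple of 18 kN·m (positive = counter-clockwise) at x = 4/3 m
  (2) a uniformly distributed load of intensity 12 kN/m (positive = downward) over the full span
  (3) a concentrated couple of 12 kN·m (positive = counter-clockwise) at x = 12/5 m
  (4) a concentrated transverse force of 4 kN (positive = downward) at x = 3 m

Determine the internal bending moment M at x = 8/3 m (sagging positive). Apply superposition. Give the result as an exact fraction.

M(8/3) = 14 kN·m

Load 1 — applied couple M₀=18 kN·m at a=4/3 m (b=L-a=8/3):
  M_1 = M₀x/L - M₀  [x>a] = 18·(8/3)/4 - 18 = -6 kN·m
Load 2 — uniform load w=12 kN/m over full span:
  M_2 = wx(L-x)/2 = 12·(8/3)·(4-(8/3))/2 = 64/3 kN·m
Load 3 — applied couple M₀=12 kN·m at a=12/5 m (b=L-a=8/5):
  M_3 = M₀x/L - M₀  [x>a] = 12·(8/3)/4 - 12 = -4 kN·m
Load 4 — point force P=4 kN at a=3 m (b=L-a=1):
  M_4 = Pbx/L  [x≤a] = 4·1·(8/3)/4 = 8/3 kN·m
Superposition: M = Σ M_i = 14 kN·m ≈ 14.000000 kN·m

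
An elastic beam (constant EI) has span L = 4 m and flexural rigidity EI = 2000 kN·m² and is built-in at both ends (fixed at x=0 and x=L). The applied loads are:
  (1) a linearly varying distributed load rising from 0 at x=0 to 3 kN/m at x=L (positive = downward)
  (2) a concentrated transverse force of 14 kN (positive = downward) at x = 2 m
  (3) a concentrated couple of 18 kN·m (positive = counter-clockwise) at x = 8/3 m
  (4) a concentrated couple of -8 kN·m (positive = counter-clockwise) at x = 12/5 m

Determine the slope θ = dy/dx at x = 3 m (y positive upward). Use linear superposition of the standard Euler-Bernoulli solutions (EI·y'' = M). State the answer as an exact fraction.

Load 1 — triangular load w₀=3 kN/m (0→w₀ over full span):
  θ_1 = -w₀(2x(L-x)(L-2x)(x+2L)+x²(L-x)²)/(120LEI) = -3·(2·3·(4-3)·(4-2·3)·(3+2·4)+3²·(4-3)²)/(120·4·2000) = 123/320000 rad
Load 2 — point force P=14 kN at a=2 m (b=L-a=2):
  θ_2 = Pa²(L-x)(2bL-(3b+a)(L-x))/(2L³EI)  [x>a] = 14·2²·(4-3)·(2·2·4-(3·2+2)·(4-3))/(2·4³·2000) = 7/4000 rad
Load 3 — applied couple M₀=18 kN·m at a=8/3 m (b=L-a=4/3):
  θ_3 = (R_Ax²/2 - M_Ax - M₀(x-a))/EI  [x>a] with R_A=6, M_A=6 = (6·3²/2 - 6·3 - 18·(3-(8/3)))/2000 = 3/2000 rad
Load 4 — applied couple M₀=-8 kN·m at a=12/5 m (b=L-a=8/5):
  θ_4 = (R_Ax²/2 - M_Ax - M₀(x-a))/EI  [x>a] with R_A=-72/25, M_A=-64/25 = ((-72/25)·3²/2 - (-64/25)·3 - (-8)·(3-(12/5)))/2000 = -3/12500 rad
Superposition: θ = Σ θ_i = 5431/1600000 rad ≈ 0.003394 rad

θ(3) = 5431/1600000 rad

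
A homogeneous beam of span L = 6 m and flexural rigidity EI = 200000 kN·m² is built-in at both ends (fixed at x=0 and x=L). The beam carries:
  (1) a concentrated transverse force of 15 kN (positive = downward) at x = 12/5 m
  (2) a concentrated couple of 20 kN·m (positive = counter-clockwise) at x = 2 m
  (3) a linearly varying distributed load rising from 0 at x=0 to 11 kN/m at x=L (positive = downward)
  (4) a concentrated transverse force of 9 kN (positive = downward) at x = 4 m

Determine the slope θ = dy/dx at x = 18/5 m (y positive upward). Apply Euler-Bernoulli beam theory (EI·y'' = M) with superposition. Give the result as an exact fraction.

θ(18/5) = 2141/62500000 rad

Load 1 — point force P=15 kN at a=12/5 m (b=L-a=18/5):
  θ_1 = Pa²(L-x)(2bL-(3b+a)(L-x))/(2L³EI)  [x>a] = 15·(12/5)²·(6-(18/5))·(2·(18/5)·6-(3·(18/5)+(12/5))·(6-(18/5)))/(2·6³·200000) = 54/1953125 rad
Load 2 — applied couple M₀=20 kN·m at a=2 m (b=L-a=4):
  θ_2 = (R_Ax²/2 - M_Ax - M₀(x-a))/EI  [x>a] with R_A=40/9, M_A=0 = ((40/9)·(18/5)²/2 - 0·(18/5) - 20·((18/5)-2))/200000 = -1/62500 rad
Load 3 — triangular load w₀=11 kN/m (0→w₀ over full span):
  θ_3 = -w₀(2x(L-x)(L-2x)(x+2L)+x²(L-x)²)/(120LEI) = -11·(2·(18/5)·(6-(18/5))·(6-2·(18/5))·((18/5)+2·6)+(18/5)²·(6-(18/5))²)/(120·6·200000) = 297/15625000 rad
Load 4 — point force P=9 kN at a=4 m (b=L-a=2):
  θ_4 = -Pb²x(2aL-(3a+b)x)/(2L³EI)  [x≤a] = -9·2²·(18/5)·(2·4·6-(3·4+2)·(18/5))/(2·6³·200000) = 9/2500000 rad
Superposition: θ = Σ θ_i = 2141/62500000 rad ≈ 0.000034 rad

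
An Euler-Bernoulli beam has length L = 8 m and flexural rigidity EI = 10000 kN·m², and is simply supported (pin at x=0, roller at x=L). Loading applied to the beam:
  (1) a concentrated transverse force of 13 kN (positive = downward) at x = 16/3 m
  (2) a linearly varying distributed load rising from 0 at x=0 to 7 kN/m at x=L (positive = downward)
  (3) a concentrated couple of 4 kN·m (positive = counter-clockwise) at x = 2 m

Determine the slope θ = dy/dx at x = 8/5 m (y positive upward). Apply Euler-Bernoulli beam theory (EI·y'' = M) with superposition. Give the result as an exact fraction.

θ(8/5) = -4516471/506250000 rad

Load 1 — point force P=13 kN at a=16/3 m (b=L-a=8/3):
  θ_1 = -Pb(L²-b²-3x²)/(6LEI)  [x≤a] = -13·(8/3)·(8²-(8/3)²-3·(8/5)²)/(6·8·10000) = -4498/1265625 rad
Load 2 — triangular load w₀=7 kN/m (0→w₀ over full span):
  θ_2 = -w₀(7L⁴-30L²x²+15x⁴)/(360LEI) = -7·(7·8⁴-30·8²·(8/5)²+15·(8/5)⁴)/(360·8·10000) = -20384/3515625 rad
Load 3 — applied couple M₀=4 kN·m at a=2 m (b=L-a=6):
  θ_3 = (M₀x²/(2L)+C₁)/EI  [x≤a] with C₁=M₀(3b²-L²)/(6L)=11/3 = (4·(8/5)²/(2·8)+(11/3))/10000 = 323/750000 rad
Superposition: θ = Σ θ_i = -4516471/506250000 rad ≈ -0.008921 rad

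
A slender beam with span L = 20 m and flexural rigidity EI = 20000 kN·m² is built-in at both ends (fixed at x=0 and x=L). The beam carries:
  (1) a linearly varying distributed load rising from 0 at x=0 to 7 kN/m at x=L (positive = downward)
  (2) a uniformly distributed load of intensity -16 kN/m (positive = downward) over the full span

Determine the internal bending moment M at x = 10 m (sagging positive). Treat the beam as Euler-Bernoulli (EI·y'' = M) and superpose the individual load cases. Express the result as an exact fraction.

M(10) = -625/3 kN·m

Load 1 — triangular load w₀=7 kN/m (0→w₀ over full span):
  M_1 = 3w₀Lx/20 - w₀L²/30 - w₀x³/(6L) = 3·7·20·10/20 - 7·20²/30 - 7·10³/(6·20) = 175/3 kN·m
Load 2 — uniform load w=-16 kN/m over full span:
  M_2 = wLx/2 - wL²/12 - wx²/2 = (-16)·20·10/2 - (-16)·20²/12 - (-16)·10²/2 = -800/3 kN·m
Superposition: M = Σ M_i = -625/3 kN·m ≈ -208.333333 kN·m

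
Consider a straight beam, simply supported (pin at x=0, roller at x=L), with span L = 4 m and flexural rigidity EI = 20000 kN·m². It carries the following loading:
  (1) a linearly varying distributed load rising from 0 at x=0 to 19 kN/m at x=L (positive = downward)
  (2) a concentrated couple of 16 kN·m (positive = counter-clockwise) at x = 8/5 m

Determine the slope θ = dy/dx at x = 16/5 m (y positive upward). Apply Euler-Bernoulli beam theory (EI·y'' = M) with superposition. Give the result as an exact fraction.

θ(16/5) = 11383/14062500 rad

Load 1 — triangular load w₀=19 kN/m (0→w₀ over full span):
  θ_1 = -w₀(7L⁴-30L²x²+15x⁴)/(360LEI) = -19·(7·4⁴-30·4²·(16/5)²+15·(16/5)⁴)/(360·4·20000) = 14383/14062500 rad
Load 2 — applied couple M₀=16 kN·m at a=8/5 m (b=L-a=12/5):
  θ_2 = (M₀x²/(2L)-M₀(x-a)+C₁)/EI  [x>a] with C₁=M₀(3b²-L²)/(6L)=64/75 = (16·(16/5)²/(2·4)-16·((16/5)-(8/5))+(64/75))/20000 = -2/9375 rad
Superposition: θ = Σ θ_i = 11383/14062500 rad ≈ 0.000809 rad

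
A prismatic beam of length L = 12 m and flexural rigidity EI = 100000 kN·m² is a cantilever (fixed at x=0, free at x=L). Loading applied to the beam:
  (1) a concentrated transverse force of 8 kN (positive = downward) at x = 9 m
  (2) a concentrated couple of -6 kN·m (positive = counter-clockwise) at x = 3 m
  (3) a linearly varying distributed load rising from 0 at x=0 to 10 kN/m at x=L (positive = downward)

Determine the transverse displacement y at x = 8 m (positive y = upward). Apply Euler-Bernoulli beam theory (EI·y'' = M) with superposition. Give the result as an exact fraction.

y(8) = -109853/900000 m

Load 1 — point force P=8 kN at a=9 m (b=L-a=3):
  y_1 = -Px²(3a-x)/(6EI)  [x≤a] = -8·8²·(3·9-8)/(6·100000) = -152/9375 m
Load 2 — applied couple M₀=-6 kN·m at a=3 m (b=L-a=9):
  y_2 = M₀a(2x-a)/(2EI)  [x>a] = (-6)·3·(2·8-3)/(2·100000) = -117/100000 m
Load 3 — triangular load w₀=10 kN/m (0→w₀ over full span):
  y_3 = (w₀Lx³/12-w₀L²x²/6-w₀x⁵/(120L))/EI = (10·12·8³/12-10·12²·8²/6-10·8⁵/(120·12))/100000 = -2944/28125 m
Superposition: y = Σ y_i = -109853/900000 m ≈ -0.122059 m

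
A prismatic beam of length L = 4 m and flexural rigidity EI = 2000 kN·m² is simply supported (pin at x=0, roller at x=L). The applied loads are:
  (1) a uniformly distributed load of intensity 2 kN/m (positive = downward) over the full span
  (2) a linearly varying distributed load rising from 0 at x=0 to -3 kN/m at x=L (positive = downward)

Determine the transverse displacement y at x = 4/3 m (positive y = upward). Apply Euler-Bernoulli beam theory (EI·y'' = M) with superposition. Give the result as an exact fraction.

y(4/3) = -8/10125 m

Load 1 — uniform load w=2 kN/m over full span:
  y_1 = -wx(L³-2Lx²+x³)/(24EI) = -2·(4/3)·(4³-2·4·(4/3)²+(4/3)³)/(24·2000) = -88/30375 m
Load 2 — triangular load w₀=-3 kN/m (0→w₀ over full span):
  y_2 = -w₀x(7L⁴-10L²x²+3x⁴)/(360LEI) = -(-3)·(4/3)·(7·4⁴-10·4²·(4/3)²+3·(4/3)⁴)/(360·4·2000) = 64/30375 m
Superposition: y = Σ y_i = -8/10125 m ≈ -0.000790 m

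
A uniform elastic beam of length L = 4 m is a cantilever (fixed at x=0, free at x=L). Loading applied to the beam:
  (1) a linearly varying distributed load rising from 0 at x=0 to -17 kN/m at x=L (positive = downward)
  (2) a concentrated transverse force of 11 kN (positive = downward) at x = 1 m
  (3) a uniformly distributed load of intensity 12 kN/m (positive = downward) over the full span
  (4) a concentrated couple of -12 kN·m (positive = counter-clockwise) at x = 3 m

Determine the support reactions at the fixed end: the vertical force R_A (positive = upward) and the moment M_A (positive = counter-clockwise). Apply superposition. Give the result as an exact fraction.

R_A = 25 kN, M_A = 85/3 kN·m

Load 1 — triangular load w₀=-17 kN/m (0→w₀ over full span):
  R_A = w₀L/2 = (-17)·4/2 = -34 kN
  M_A = w₀L²/3 = (-17)·4²/3 = -272/3 kN·m
Load 2 — point force P=11 kN at a=1 m (b=L-a=3):
  R_A = P = 11 kN
  M_A = Pa = 11·1 = 11 kN·m
Load 3 — uniform load w=12 kN/m over full span:
  R_A = wL = 12·4 = 48 kN
  M_A = wL²/2 = 12·4²/2 = 96 kN·m
Load 4 — applied couple M₀=-12 kN·m at a=3 m (b=L-a=1):
  R_A = 0 kN
  M_A = -M₀ = -(-12) = 12 kN·m
Superposition: R_A = 25 kN, M_A = 85/3 kN·m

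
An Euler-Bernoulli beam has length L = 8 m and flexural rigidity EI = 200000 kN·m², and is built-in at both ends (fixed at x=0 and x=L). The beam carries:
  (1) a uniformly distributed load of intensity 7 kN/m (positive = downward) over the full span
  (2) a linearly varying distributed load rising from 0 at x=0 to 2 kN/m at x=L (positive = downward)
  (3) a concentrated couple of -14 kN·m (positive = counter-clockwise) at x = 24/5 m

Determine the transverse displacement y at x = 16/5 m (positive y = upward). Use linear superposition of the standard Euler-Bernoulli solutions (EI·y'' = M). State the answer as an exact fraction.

Load 1 — uniform load w=7 kN/m over full span:
  y_1 = -wx²(L-x)²/(24EI) = -7·(16/5)²·(8-(16/5))²/(24·200000) = -672/1953125 m
Load 2 — triangular load w₀=2 kN/m (0→w₀ over full span):
  y_2 = -w₀x²(L-x)²(x+2L)/(120LEI) = -2·(16/5)²·(8-(16/5))²·((16/5)+2·8)/(120·8·200000) = -2304/48828125 m
Load 3 — applied couple M₀=-14 kN·m at a=24/5 m (b=L-a=16/5):
  y_3 = (R_Ax³/6 - M_Ax²/2)/EI  [x≤a] with R_A=-63/25, M_A=-112/25 = ((-63/25)·(16/5)³/6 - (-112/25)·(16/5)²/2)/200000 = 448/9765625 m
Superposition: y = Σ y_i = -16864/48828125 m ≈ -0.000345 m

y(16/5) = -16864/48828125 m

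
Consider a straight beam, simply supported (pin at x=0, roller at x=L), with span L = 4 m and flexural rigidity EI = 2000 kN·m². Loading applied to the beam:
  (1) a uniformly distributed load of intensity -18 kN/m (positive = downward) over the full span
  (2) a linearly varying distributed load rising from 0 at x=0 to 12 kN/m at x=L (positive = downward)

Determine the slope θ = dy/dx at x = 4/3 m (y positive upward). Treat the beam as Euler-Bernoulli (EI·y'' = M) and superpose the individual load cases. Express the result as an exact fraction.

Load 1 — uniform load w=-18 kN/m over full span:
  θ_1 = -w(L³-6Lx²+4x³)/(24EI) = -(-18)·(4³-6·4·(4/3)²+4·(4/3)³)/(24·2000) = 13/1125 rad
Load 2 — triangular load w₀=12 kN/m (0→w₀ over full span):
  θ_2 = -w₀(7L⁴-30L²x²+15x⁴)/(360LEI) = -12·(7·4⁴-30·4²·(4/3)²+15·(4/3)⁴)/(360·4·2000) = -208/50625 rad
Superposition: θ = Σ θ_i = 377/50625 rad ≈ 0.007447 rad

θ(4/3) = 377/50625 rad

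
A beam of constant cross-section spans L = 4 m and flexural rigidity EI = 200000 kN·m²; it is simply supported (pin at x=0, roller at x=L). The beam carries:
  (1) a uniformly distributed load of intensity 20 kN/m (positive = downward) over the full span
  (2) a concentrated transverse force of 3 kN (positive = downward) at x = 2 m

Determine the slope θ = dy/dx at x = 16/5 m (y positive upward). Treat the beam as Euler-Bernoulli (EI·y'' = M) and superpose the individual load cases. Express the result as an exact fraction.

θ(16/5) = 1119/5000000 rad

Load 1 — uniform load w=20 kN/m over full span:
  θ_1 = -w(L³-6Lx²+4x³)/(24EI) = -20·(4³-6·4·(16/5)²+4·(16/5)³)/(24·200000) = 33/156250 rad
Load 2 — point force P=3 kN at a=2 m (b=L-a=2):
  θ_2 = -Pa(2L²-6Lx+3x²+a²)/(6LEI)  [x>a] = -3·2·(2·4²-6·4·(16/5)+3·(16/5)²+2²)/(6·4·200000) = 63/5000000 rad
Superposition: θ = Σ θ_i = 1119/5000000 rad ≈ 0.000224 rad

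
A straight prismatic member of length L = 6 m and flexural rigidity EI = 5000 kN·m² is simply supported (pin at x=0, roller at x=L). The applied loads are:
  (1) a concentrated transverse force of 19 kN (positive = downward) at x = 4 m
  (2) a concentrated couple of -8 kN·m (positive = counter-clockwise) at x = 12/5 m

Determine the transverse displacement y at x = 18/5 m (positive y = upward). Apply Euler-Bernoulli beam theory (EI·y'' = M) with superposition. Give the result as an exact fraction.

y(18/5) = -2477/156250 m

Load 1 — point force P=19 kN at a=4 m (b=L-a=2):
  y_1 = -Pbx(L²-b²-x²)/(6LEI)  [x≤a] = -19·2·(18/5)·(6²-2²-(18/5)²)/(6·6·5000) = -2261/156250 m
Load 2 — applied couple M₀=-8 kN·m at a=12/5 m (b=L-a=18/5):
  y_2 = (M₀x³/(6L)-M₀(x-a)²/2+C₁x)/EI  [x>a] with C₁=M₀(3b²-L²)/(6L)=-16/25 = ((-8)·(18/5)³/(6·6)-(-8)·((18/5)-(12/5))²/2+(-16/25)·(18/5))/5000 = -108/78125 m
Superposition: y = Σ y_i = -2477/156250 m ≈ -0.015853 m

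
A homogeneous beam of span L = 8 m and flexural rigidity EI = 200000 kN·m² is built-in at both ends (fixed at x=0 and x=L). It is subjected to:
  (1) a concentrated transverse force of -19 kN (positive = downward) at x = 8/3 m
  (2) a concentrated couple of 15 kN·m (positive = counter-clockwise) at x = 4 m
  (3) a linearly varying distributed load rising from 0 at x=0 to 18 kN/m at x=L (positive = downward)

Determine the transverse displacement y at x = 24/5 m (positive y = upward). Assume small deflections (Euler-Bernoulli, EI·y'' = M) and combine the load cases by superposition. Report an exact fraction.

y(24/5) = -2271293/7910156250 m

Load 1 — point force P=-19 kN at a=8/3 m (b=L-a=16/3):
  y_1 = -Pa²(L-x)²(3bL-(3b+a)(L-x))/(6L³EI)  [x>a] = -(-19)·(8/3)²·(8-(24/5))²·(3·(16/3)·8-(3·(16/3)+(8/3))·(8-(24/5)))/(6·8³·200000) = 4864/31640625 m
Load 2 — applied couple M₀=15 kN·m at a=4 m (b=L-a=4):
  y_2 = (R_Ax³/6 - M_Ax²/2 - M₀(x-a)²/2)/EI  [x>a] with R_A=45/16, M_A=15/4 = ((45/16)·(24/5)³/6 - (15/4)·(24/5)²/2 - 15·((24/5)-4)²/2)/200000 = 3/156250 m
Load 3 — triangular load w₀=18 kN/m (0→w₀ over full span):
  y_3 = -w₀x²(L-x)²(x+2L)/(120LEI) = -18·(24/5)²·(8-(24/5))²·((24/5)+2·8)/(120·8·200000) = -22464/48828125 m
Superposition: y = Σ y_i = -2271293/7910156250 m ≈ -0.000287 m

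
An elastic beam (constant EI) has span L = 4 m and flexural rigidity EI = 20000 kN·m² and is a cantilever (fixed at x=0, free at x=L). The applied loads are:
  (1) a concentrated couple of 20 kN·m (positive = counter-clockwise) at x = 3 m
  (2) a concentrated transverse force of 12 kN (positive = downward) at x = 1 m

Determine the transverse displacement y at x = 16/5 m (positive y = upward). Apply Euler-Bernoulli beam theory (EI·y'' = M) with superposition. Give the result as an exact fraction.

Load 1 — applied couple M₀=20 kN·m at a=3 m (b=L-a=1):
  y_1 = M₀a(2x-a)/(2EI)  [x>a] = 20·3·(2·(16/5)-3)/(2·20000) = 51/10000 m
Load 2 — point force P=12 kN at a=1 m (b=L-a=3):
  y_2 = -Pa²(3x-a)/(6EI)  [x>a] = -12·1²·(3·(16/5)-1)/(6·20000) = -43/50000 m
Superposition: y = Σ y_i = 53/12500 m ≈ 0.004240 m

y(16/5) = 53/12500 m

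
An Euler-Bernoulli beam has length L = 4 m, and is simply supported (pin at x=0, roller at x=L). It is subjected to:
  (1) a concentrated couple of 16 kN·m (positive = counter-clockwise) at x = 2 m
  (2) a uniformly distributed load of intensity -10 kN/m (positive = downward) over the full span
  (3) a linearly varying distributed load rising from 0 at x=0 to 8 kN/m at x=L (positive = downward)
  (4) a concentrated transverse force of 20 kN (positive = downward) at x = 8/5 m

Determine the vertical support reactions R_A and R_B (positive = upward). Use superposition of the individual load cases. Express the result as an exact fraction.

R_A = 4/3 kN, R_B = -16/3 kN

Load 1 — applied couple M₀=16 kN·m at a=2 m (b=L-a=2):
  R_A = M₀/L = 16/4 = 4 kN
  R_B = -M₀/L = -16/4 = -4 kN
Load 2 — uniform load w=-10 kN/m over full span:
  R_A = wL/2 = (-10)·4/2 = -20 kN
  R_B = wL/2 = (-10)·4/2 = -20 kN
Load 3 — triangular load w₀=8 kN/m (0→w₀ over full span):
  R_A = w₀L/6 = 8·4/6 = 16/3 kN
  R_B = w₀L/3 = 8·4/3 = 32/3 kN
Load 4 — point force P=20 kN at a=8/5 m (b=L-a=12/5):
  R_A = Pb/L = 20·(12/5)/4 = 12 kN
  R_B = Pa/L = 20·(8/5)/4 = 8 kN
Superposition: R_A = 4/3 kN, R_B = -16/3 kN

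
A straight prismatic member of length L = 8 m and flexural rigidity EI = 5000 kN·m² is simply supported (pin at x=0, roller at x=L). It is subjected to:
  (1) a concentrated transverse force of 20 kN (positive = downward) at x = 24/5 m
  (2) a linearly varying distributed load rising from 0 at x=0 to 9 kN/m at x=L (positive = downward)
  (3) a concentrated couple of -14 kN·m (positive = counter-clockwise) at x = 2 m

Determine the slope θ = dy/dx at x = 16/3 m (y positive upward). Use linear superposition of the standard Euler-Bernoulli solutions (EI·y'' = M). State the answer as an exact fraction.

Load 1 — point force P=20 kN at a=24/5 m (b=L-a=16/5):
  θ_1 = -Pa(2L²-6Lx+3x²+a²)/(6LEI)  [x>a] = -20·(24/5)·(2·8²-6·8·(16/3)+3·(16/3)²+(24/5)²)/(6·8·5000) = 368/46875 rad
Load 2 — triangular load w₀=9 kN/m (0→w₀ over full span):
  θ_2 = -w₀(7L⁴-30L²x²+15x⁴)/(360LEI) = -9·(7·8⁴-30·8²·(16/3)²+15·(16/3)⁴)/(360·8·5000) = 728/84375 rad
Load 3 — applied couple M₀=-14 kN·m at a=2 m (b=L-a=6):
  θ_3 = (M₀x²/(2L)-M₀(x-a)+C₁)/EI  [x>a] with C₁=M₀(3b²-L²)/(6L)=-77/6 = ((-14)·(16/3)²/(2·8)-(-14)·((16/3)-2)+(-77/6))/5000 = 161/90000 rad
Superposition: θ = Σ θ_i = 123307/6750000 rad ≈ 0.018268 rad

θ(16/3) = 123307/6750000 rad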